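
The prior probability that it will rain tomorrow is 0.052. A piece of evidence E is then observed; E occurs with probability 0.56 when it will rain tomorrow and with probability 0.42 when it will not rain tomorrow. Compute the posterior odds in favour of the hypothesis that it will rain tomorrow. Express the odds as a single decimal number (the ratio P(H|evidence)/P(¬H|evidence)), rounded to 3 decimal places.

Posterior odds ≈ 0.073

Prior odds = 0.052/(1−0.052) = 0.054852.
Likelihood ratio for E = 0.56/0.42 = 1.3333.
Posterior odds = prior odds × LR = 0.073136.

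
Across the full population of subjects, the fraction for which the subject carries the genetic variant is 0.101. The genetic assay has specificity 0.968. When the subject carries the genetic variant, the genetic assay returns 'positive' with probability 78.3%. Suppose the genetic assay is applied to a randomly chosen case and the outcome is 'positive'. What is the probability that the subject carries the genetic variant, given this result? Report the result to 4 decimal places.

P(H | E) ≈ 0.7333

Let H be the event that the subject carries the genetic variant. P(H) = 0.101, so P(¬H) = 0.899. With E the 'positive' result, P(E|H) = 0.783 and P(E|¬H) = 0.032.
P(E) = 0.783·0.101 + 0.032·0.899 = 0.079083 + 0.028768 = 0.10785.
By Bayes' theorem, P(H|E) = 0.079083 / 0.10785 = 0.7333.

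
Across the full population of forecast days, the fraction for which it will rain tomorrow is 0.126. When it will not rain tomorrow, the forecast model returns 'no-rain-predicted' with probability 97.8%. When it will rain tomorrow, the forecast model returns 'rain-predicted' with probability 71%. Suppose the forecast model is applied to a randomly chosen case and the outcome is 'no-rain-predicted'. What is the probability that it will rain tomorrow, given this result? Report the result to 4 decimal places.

Let H be the event that it will rain tomorrow. P(H) = 0.126, so P(¬H) = 0.874. With E the 'no-rain-predicted' result, P(E|H) = 0.29 and P(E|¬H) = 0.978.
P(E) = 0.29·0.126 + 0.978·0.874 = 0.036540 + 0.85477 = 0.89131.
By Bayes' theorem, P(H|E) = 0.036540 / 0.89131 = 0.0410.

P(H | E) ≈ 0.0410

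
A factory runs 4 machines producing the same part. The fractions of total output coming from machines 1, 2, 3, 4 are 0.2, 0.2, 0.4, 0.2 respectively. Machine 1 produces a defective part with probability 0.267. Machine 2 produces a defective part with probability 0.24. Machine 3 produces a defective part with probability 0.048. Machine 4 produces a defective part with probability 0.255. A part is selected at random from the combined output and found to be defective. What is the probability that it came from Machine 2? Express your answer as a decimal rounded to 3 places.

Posterior probability ≈ 0.280

P(defective|M1) = 0.267; P(defective|M2) = 0.24; P(defective|M3) = 0.048; P(defective|M4) = 0.255.
Prior × likelihood for each source: 0.2·0.267=0.05340, 0.2·0.24=0.04800, 0.4·0.048=0.01920, 0.2·0.255=0.05100. Summing gives P(defective) = 0.17160.
P(Machine 2 | defective) = 0.04800 / 0.17160 = 0.280.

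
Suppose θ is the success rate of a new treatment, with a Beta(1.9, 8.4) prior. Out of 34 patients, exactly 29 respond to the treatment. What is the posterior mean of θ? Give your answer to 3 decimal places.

Posterior mean ≈ 0.698

Observing 29 successes and 5 failures updates Beta(1.9, 8.4) by adding the success and failure counts to the two shape parameters: α = 1.9+29 = 30.9, β = 8.4+5 = 13.4.
E[θ | data] = 30.9/(30.9+13.4) = 0.698.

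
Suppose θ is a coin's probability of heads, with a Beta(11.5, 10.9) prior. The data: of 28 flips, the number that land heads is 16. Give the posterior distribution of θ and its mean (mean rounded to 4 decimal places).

Posterior: Beta(27.5, 22.9); mean ≈ 0.5456

Observing 16 successes and 12 failures updates Beta(11.5, 10.9) by adding the success and failure counts to the two shape parameters: α = 11.5+16 = 27.5, β = 10.9+12 = 22.9.
Posterior mean = α/(α+β) = 27.5/50.4 = 0.5456.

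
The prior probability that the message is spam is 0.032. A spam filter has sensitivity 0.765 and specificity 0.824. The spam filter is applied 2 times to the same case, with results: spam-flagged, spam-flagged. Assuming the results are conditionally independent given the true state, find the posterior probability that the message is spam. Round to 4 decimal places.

Posterior P(H) ≈ 0.3844

Let H be the event that the message is spam; start with P(H) = 0.032. P('spam-flagged'|H) = 0.765, P('spam-flagged'|¬H) = 0.176.
Update on result 1 ('spam-flagged'): P(H) ← 0.765·0.0320 / (0.765·0.0320 + 0.176·0.9680) = 0.024480/0.19485 = 0.1256.
Update on result 2 ('spam-flagged'): P(H) ← 0.765·0.1256 / (0.765·0.1256 + 0.176·0.8744) = 0.096112/0.25000 = 0.3844.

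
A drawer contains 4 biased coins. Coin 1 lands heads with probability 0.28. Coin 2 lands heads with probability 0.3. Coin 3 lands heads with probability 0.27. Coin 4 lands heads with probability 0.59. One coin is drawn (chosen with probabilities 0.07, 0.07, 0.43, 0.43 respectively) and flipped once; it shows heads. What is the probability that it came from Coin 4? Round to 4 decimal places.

P(heads|C1) = 0.28; P(heads|C2) = 0.3; P(heads|C3) = 0.27; P(heads|C4) = 0.59.
Prior × likelihood for each source: 0.07·0.28=0.01960, 0.07·0.3=0.02100, 0.43·0.27=0.1161, 0.43·0.59=0.2537. Summing gives P(heads) = 0.41040.
P(Coin 4 | heads) = 0.2537 / 0.41040 = 0.6182.

Posterior probability ≈ 0.6182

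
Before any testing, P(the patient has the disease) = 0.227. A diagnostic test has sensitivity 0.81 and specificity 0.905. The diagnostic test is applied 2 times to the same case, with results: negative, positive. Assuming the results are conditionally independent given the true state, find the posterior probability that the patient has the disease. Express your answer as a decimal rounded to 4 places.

Posterior P(H) ≈ 0.3446

With H the event that the patient has the disease, the joint likelihood of the observed sequence is P(data|H) = 0.19·0.81 = 0.15390 and P(data|¬H) = 0.905·0.095 = 0.085975.
Bayes: P(H|data) = 0.227·0.15390 / (0.227·0.15390 + 0.773·0.085975) = 0.034935/0.10139 = 0.3446.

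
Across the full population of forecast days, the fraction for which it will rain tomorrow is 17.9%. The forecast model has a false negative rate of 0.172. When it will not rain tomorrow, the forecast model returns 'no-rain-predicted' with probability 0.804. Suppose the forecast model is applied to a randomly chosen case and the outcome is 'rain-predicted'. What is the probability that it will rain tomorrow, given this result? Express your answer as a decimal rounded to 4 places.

Write H for 'it will rain tomorrow'. Prior odds H:¬H = 0.179/0.821 = 0.21803. For the 'rain-predicted' outcome, the likelihood ratio is 0.828/0.196 = 4.2245.
Posterior odds = 0.21803 × 4.2245 = 0.92105, so P(H|E) = 0.92105/(1+0.92105) = 0.4795.

P(H | E) ≈ 0.4795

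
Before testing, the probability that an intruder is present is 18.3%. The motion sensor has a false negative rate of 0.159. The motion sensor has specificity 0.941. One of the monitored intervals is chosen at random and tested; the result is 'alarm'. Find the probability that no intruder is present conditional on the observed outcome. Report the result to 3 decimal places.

P(¬H | E) ≈ 0.239

Write H for 'an intruder is present'. Prior odds H:¬H = 0.183/0.817 = 0.22399. For the 'alarm' outcome, the likelihood ratio is 0.841/0.059 = 14.254.
Posterior odds = 0.22399 × 14.254 = 3.1928, so P(H|E) = 3.1928/(1+3.1928) = 0.761. Then P(¬H|E) = 1 − 0.761 = 0.239.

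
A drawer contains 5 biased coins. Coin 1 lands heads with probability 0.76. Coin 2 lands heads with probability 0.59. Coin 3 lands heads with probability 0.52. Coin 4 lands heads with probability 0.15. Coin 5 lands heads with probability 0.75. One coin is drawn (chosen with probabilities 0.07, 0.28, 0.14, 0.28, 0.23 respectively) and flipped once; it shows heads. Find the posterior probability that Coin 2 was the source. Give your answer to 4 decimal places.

Tabulate prior·likelihood by source: [1] prior 0.07, lik 0.76, product 0.05320; [2] prior 0.28, lik 0.59, product 0.1652; [3] prior 0.14, lik 0.52, product 0.07280; [4] prior 0.28, lik 0.15, product 0.04200; [5] prior 0.23, lik 0.75, product 0.1725.
Normalizing constant = 0.50570; the posterior for Coin 2 is its product over the sum, 0.1652/0.50570 = 0.3267.

Posterior probability ≈ 0.3267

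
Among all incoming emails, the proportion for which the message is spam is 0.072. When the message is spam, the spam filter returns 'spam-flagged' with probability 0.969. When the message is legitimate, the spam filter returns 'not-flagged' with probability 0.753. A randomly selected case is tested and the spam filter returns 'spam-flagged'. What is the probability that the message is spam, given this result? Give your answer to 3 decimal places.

P(H | E) ≈ 0.233

Let H be the event that the message is spam. P(H) = 0.072, so P(¬H) = 0.928. With E the 'spam-flagged' result, P(E|H) = 0.969 and P(E|¬H) = 0.247.
P(E) = 0.969·0.072 + 0.247·0.928 = 0.069768 + 0.22922 = 0.29898.
By Bayes' theorem, P(H|E) = 0.069768 / 0.29898 = 0.233.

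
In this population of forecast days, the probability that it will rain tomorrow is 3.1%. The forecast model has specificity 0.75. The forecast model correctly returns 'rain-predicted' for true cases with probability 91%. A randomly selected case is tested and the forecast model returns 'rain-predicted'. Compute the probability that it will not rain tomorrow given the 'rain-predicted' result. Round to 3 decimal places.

P(¬H | E) ≈ 0.896

Write H for 'it will rain tomorrow'. Prior odds H:¬H = 0.031/0.969 = 0.031992. For the 'rain-predicted' outcome, the likelihood ratio is 0.91/0.25 = 3.6400.
Posterior odds = 0.031992 × 3.6400 = 0.11645, so P(H|E) = 0.11645/(1+0.11645) = 0.104. Then P(¬H|E) = 1 − 0.104 = 0.896.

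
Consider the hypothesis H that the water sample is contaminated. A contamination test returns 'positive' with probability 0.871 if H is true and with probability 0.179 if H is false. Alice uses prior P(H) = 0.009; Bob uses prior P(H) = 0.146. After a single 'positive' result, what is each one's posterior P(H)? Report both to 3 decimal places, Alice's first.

Alice: 0.042; Bob: 0.454

The likelihood ratio for a 'positive' result is 0.871/0.179 = 4.8659.
Alice: prior odds 0.009/0.991 = 0.0090817; posterior odds 0.044191; posterior probability 0.042.
Bob: prior odds 0.146/0.854 = 0.17096; posterior odds 0.83188; posterior probability 0.454.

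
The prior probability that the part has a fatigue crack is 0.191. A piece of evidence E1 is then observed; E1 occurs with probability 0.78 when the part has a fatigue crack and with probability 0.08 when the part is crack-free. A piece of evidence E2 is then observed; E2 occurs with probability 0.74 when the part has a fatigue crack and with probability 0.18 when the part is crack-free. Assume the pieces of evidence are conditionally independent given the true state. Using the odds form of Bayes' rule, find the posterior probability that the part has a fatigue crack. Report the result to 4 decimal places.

Posterior probability ≈ 0.9044

Prior odds = 0.191/(1−0.191) = 0.23609. In log-odds, ln(0.23609) = -1.4435.
Add log likelihood ratios: ln(9.7500) + ln(4.1111) = 3.6910.
Posterior log-odds = 2.2474, so posterior odds = exp(2.2474) = 9.4634. Converting, P(H|E) = 9.4634/10.463 = 0.9044.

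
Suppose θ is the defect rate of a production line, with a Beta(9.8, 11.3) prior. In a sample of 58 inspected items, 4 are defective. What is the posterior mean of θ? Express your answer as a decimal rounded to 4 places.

Posterior mean ≈ 0.1745

The binomial likelihood is conjugate to the Beta prior: with 4 successes and 54 failures, the posterior is Beta(9.8+4, 11.3+54) = Beta(13.8, 65.3).
Posterior mean = α/(α+β) = 13.8/79.1 = 0.1745.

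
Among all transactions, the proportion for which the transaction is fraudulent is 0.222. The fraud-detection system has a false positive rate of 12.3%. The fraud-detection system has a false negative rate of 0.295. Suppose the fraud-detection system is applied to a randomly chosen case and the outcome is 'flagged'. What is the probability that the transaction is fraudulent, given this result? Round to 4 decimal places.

Let H be the event that the transaction is fraudulent. P(H) = 0.222, so P(¬H) = 0.778. With E the 'flagged' result, P(E|H) = 0.705 and P(E|¬H) = 0.123.
P(E) = 0.705·0.222 + 0.123·0.778 = 0.15651 + 0.095694 = 0.25220.
By Bayes' theorem, P(H|E) = 0.15651 / 0.25220 = 0.6206.

P(H | E) ≈ 0.6206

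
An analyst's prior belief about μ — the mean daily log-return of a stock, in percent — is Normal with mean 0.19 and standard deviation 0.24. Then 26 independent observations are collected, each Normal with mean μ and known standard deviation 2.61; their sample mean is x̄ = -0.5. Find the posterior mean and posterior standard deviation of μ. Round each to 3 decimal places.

Prior precision 1/τ₀² = 1/0.24² = 17.3611; data precision n/σ² = 26/2.61² = 3.81674.
Posterior precision = 17.3611 + 3.81674 = 21.1778, giving posterior SD = 1/√21.1778 = 0.217.
Posterior mean = (17.3611·0.19 + 3.81674·-0.5) / 21.1778 = 0.066.

Posterior mean ≈ 0.066; posterior SD ≈ 0.217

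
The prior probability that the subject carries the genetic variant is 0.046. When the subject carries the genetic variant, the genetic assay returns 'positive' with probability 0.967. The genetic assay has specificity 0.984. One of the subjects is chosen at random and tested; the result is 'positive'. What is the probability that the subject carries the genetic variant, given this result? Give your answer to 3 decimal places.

P(H | E) ≈ 0.745

Write H for 'the subject carries the genetic variant'. Prior odds H:¬H = 0.046/0.954 = 0.048218. For the 'positive' outcome, the likelihood ratio is 0.967/0.016 = 60.438.
Posterior odds = 0.048218 × 60.438 = 2.9142, so P(H|E) = 2.9142/(1+2.9142) = 0.745.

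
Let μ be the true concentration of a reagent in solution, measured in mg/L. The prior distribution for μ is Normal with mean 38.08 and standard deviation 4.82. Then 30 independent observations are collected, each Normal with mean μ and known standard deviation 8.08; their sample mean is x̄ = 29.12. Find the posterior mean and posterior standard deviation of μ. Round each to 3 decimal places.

Posterior mean ≈ 29.887; posterior SD ≈ 1.411

Prior precision 1/τ₀² = 1/4.82² = 0.0430433; data precision n/σ² = 30/8.08² = 0.459514.
Posterior precision = 0.0430433 + 0.459514 = 0.502557, giving posterior SD = 1/√0.502557 = 1.411.
Posterior mean = (0.0430433·38.08 + 0.459514·29.12) / 0.502557 = 29.887.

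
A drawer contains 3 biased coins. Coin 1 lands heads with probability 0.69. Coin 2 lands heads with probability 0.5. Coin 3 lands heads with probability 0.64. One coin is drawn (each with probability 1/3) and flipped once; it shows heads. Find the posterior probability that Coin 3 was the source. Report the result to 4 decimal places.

Tabulate prior·likelihood by source: [1] prior 0.333333, lik 0.69, product 0.2300; [2] prior 0.333333, lik 0.5, product 0.1667; [3] prior 0.333333, lik 0.64, product 0.2133.
Normalizing constant = 0.61000; the posterior for Coin 3 is its product over the sum, 0.2133/0.61000 = 0.3497.

Posterior probability ≈ 0.3497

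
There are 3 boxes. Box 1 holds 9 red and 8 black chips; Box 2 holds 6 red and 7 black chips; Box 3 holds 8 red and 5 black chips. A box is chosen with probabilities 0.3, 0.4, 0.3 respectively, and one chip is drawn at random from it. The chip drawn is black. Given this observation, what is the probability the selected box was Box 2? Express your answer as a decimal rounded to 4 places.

P(black|Box 1) = 0.4706; P(black|Box 2) = 0.5385; P(black|Box 3) = 0.3846.
Prior × likelihood for each source: 0.3·0.4706=0.1412, 0.4·0.5385=0.2154, 0.3·0.3846=0.1154. Summing gives P(black) = 0.47195.
P(Box 2 | black) = 0.2154 / 0.47195 = 0.4564.

Posterior probability ≈ 0.4564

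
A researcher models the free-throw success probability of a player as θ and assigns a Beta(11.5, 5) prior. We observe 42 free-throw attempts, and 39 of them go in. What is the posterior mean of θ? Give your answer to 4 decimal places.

Posterior mean ≈ 0.8632

Observing 39 successes and 3 failures updates Beta(11.5, 5) by adding the success and failure counts to the two shape parameters: α = 11.5+39 = 50.5, β = 5+3 = 8.
E[θ | data] = 50.5/(50.5+8) = 0.8632.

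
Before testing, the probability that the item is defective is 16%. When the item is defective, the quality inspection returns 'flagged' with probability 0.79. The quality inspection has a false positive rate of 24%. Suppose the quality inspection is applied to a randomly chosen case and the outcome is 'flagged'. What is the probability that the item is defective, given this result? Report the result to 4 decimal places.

Let H be the event that the item is defective. P(H) = 0.16, so P(¬H) = 0.84. With E the 'flagged' result, P(E|H) = 0.79 and P(E|¬H) = 0.24.
P(E) = 0.79·0.16 + 0.24·0.84 = 0.12640 + 0.20160 = 0.32800.
By Bayes' theorem, P(H|E) = 0.12640 / 0.32800 = 0.3854.

P(H | E) ≈ 0.3854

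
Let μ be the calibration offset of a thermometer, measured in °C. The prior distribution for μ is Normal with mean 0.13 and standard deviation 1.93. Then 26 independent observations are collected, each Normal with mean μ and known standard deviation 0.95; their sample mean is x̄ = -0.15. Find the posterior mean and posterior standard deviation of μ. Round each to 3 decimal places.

With known σ, the Normal prior is conjugate. Weight on the data is w = (n/σ²)/(n/σ² + 1/τ₀²) = 28.8089/(28.8089+0.268464) = 0.99077.
Posterior mean = w·x̄ + (1−w)·μ₀ = 0.99077·-0.15 + 0.0092327·0.13 = -0.147. Posterior variance = 1/(28.8089+0.268464) = 0.0343911, so SD = 0.185.

Posterior mean ≈ -0.147; posterior SD ≈ 0.185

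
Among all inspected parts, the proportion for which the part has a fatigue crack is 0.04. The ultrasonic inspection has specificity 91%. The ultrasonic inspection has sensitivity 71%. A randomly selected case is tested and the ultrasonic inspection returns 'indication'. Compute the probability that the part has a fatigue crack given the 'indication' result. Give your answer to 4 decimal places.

P(H | E) ≈ 0.2474

Let H be the event that the part has a fatigue crack. P(H) = 0.04, so P(¬H) = 0.96. With E the 'indication' result, P(E|H) = 0.71 and P(E|¬H) = 0.09.
P(E) = 0.71·0.04 + 0.09·0.96 = 0.028400 + 0.086400 = 0.11480.
By Bayes' theorem, P(H|E) = 0.028400 / 0.11480 = 0.2474.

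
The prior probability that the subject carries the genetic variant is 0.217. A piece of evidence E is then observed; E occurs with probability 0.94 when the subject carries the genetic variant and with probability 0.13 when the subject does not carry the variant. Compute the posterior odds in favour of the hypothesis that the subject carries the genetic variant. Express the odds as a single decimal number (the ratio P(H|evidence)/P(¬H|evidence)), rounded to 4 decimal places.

Prior odds = 0.217/(1−0.217) = 0.27714.
Likelihood ratio for E = 0.94/0.13 = 7.2308.
Posterior odds = prior odds × LR = 2.0039.

Posterior odds ≈ 2.0039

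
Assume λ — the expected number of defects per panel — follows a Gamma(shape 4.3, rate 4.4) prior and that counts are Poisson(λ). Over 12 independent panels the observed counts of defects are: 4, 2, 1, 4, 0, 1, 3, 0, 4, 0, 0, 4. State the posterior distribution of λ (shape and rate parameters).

Posterior: Gamma(shape=27.3, rate=16.4)

The Poisson likelihood adds the total count to the shape and the number of exposure periods to the rate. Here ∑xᵢ = 23 and n = 12, so shape 4.3→27.3 and rate 4.4→16.4.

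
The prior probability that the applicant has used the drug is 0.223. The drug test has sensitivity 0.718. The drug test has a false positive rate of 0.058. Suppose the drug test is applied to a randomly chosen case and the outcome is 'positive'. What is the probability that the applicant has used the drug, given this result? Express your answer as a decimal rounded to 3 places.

Write H for 'the applicant has used the drug'. Prior odds H:¬H = 0.223/0.777 = 0.28700. For the 'positive' outcome, the likelihood ratio is 0.718/0.058 = 12.379.
Posterior odds = 0.28700 × 12.379 = 3.5529, so P(H|E) = 3.5529/(1+3.5529) = 0.780.

P(H | E) ≈ 0.780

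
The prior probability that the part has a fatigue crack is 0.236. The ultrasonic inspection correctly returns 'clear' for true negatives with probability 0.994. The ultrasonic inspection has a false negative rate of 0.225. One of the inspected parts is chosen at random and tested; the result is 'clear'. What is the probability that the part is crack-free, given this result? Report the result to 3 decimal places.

Let H be the event that the part has a fatigue crack. P(H) = 0.236, so P(¬H) = 0.764. With E the 'clear' result, P(E|H) = 0.225 and P(E|¬H) = 0.994.
P(E) = 0.225·0.236 + 0.994·0.764 = 0.053100 + 0.75942 = 0.81252.
By Bayes' theorem, P(H|E) = 0.053100 / 0.81252 = 0.065. Hence P(¬H|E) = 1 − 0.065 = 0.935.

P(¬H | E) ≈ 0.935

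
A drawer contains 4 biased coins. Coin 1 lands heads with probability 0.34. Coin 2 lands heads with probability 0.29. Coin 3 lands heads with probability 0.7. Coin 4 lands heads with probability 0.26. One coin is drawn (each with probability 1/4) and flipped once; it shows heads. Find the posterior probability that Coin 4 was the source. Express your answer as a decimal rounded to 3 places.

Posterior probability ≈ 0.164

P(heads|C1) = 0.34; P(heads|C2) = 0.29; P(heads|C3) = 0.7; P(heads|C4) = 0.26.
Prior × likelihood for each source: 0.25·0.34=0.08500, 0.25·0.29=0.07250, 0.25·0.7=0.1750, 0.25·0.26=0.06500. Summing gives P(heads) = 0.39750.
P(Coin 4 | heads) = 0.06500 / 0.39750 = 0.164.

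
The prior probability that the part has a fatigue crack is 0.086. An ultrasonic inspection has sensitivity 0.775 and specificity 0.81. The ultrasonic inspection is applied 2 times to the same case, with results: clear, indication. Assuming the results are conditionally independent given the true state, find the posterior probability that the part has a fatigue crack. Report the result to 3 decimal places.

With H the event that the part has a fatigue crack, the joint likelihood of the observed sequence is P(data|H) = 0.225·0.775 = 0.17438 and P(data|¬H) = 0.81·0.19 = 0.15390.
Bayes: P(H|data) = 0.086·0.17438 / (0.086·0.17438 + 0.914·0.15390) = 0.014996/0.15566 = 0.0963.

Posterior P(H) ≈ 0.096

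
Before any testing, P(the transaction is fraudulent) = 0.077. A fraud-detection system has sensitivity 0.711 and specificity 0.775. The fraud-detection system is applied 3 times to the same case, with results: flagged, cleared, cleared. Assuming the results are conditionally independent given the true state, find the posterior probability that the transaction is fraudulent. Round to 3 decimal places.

With H the event that the transaction is fraudulent, the joint likelihood of the observed sequence is P(data|H) = 0.711·0.289·0.289 = 0.059383 and P(data|¬H) = 0.225·0.775·0.775 = 0.13514.
Bayes: P(H|data) = 0.077·0.059383 / (0.077·0.059383 + 0.923·0.13514) = 0.0045725/0.12931 = 0.0354.

Posterior P(H) ≈ 0.035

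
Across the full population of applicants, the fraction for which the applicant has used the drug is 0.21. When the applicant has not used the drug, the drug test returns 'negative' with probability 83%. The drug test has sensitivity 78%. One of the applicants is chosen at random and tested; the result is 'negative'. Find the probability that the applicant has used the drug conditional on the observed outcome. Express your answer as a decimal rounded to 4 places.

Let H be the event that the applicant has used the drug. P(H) = 0.21, so P(¬H) = 0.79. With E the 'negative' result, P(E|H) = 0.22 and P(E|¬H) = 0.83.
P(E) = 0.22·0.21 + 0.83·0.79 = 0.046200 + 0.65570 = 0.70190.
By Bayes' theorem, P(H|E) = 0.046200 / 0.70190 = 0.0658.

P(H | E) ≈ 0.0658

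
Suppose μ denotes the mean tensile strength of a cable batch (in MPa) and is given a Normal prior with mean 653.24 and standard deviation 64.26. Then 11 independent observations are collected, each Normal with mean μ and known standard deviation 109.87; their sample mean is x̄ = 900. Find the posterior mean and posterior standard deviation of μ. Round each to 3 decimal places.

Posterior mean ≈ 848.191; posterior SD ≈ 29.445

Prior precision 1/τ₀² = 1/64.26² = 0.00024217; data precision n/σ² = 11/109.87² = 0.00091124.
Posterior precision = 0.00024217 + 0.00091124 = 0.00115341, giving posterior SD = 1/√0.00115341 = 29.445.
Posterior mean = (0.00024217·653.24 + 0.00091124·900) / 0.00115341 = 848.191.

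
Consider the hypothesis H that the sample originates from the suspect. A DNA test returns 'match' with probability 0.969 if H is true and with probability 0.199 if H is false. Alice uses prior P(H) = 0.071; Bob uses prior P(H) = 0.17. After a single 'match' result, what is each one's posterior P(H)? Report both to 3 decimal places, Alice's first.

Alice: 0.271; Bob: 0.499

The likelihood ratio for a 'match' result is 0.969/0.199 = 4.8693.
Alice: prior odds 0.071/0.929 = 0.076426; posterior odds 0.37215; posterior probability 0.271.
Bob: prior odds 0.17/0.83 = 0.20482; posterior odds 0.99734; posterior probability 0.499.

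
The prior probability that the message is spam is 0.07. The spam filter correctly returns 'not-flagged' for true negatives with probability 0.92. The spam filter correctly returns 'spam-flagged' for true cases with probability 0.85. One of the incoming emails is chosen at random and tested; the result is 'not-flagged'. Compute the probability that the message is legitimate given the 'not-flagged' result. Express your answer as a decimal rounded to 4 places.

P(¬H | E) ≈ 0.9879

Write H for 'the message is spam'. Prior odds H:¬H = 0.07/0.93 = 0.075269. For the 'not-flagged' outcome, the likelihood ratio is 0.15/0.92 = 0.16304.
Posterior odds = 0.075269 × 0.16304 = 0.012272, so P(H|E) = 0.012272/(1+0.012272) = 0.0121. Then P(¬H|E) = 1 − 0.0121 = 0.9879.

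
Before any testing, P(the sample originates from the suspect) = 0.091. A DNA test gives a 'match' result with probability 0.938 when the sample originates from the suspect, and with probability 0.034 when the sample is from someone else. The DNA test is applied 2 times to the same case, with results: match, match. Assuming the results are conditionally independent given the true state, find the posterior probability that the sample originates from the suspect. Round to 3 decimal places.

With H the event that the sample originates from the suspect, the joint likelihood of the observed sequence is P(data|H) = 0.938·0.938 = 0.87984 and P(data|¬H) = 0.034·0.034 = 0.0011560.
Bayes: P(H|data) = 0.091·0.87984 / (0.091·0.87984 + 0.909·0.0011560) = 0.080066/0.081117 = 0.9870.

Posterior P(H) ≈ 0.987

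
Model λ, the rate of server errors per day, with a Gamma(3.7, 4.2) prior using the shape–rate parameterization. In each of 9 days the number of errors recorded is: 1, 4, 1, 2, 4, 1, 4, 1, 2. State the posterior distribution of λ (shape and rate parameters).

Posterior: Gamma(shape=23.7, rate=13.2)

Total count ∑xᵢ = 20 over n = 9 days.
Gamma is conjugate to the Poisson likelihood: posterior is Gamma(shape = 3.7+20 = 23.7, rate = 4.2+9 = 13.2).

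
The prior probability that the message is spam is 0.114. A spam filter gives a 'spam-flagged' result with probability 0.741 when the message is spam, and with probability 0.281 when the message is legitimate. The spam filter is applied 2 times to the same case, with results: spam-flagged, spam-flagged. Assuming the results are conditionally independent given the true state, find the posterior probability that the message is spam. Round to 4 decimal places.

With H the event that the message is spam, the joint likelihood of the observed sequence is P(data|H) = 0.741·0.741 = 0.54908 and P(data|¬H) = 0.281·0.281 = 0.078961.
Bayes: P(H|data) = 0.114·0.54908 / (0.114·0.54908 + 0.886·0.078961) = 0.062595/0.13255 = 0.4722.

Posterior P(H) ≈ 0.4722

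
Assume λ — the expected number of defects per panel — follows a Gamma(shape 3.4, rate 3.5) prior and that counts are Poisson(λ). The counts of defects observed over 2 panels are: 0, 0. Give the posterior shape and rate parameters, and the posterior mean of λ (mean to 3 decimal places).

The Poisson likelihood adds the total count to the shape and the number of exposure periods to the rate. Here ∑xᵢ = 0 and n = 2, so shape 3.4→3.4 and rate 3.5→5.5.
Posterior mean = shape/rate = 3.4/5.5 = 0.618.

Posterior: Gamma(shape=3.4, rate=5.5); mean ≈ 0.618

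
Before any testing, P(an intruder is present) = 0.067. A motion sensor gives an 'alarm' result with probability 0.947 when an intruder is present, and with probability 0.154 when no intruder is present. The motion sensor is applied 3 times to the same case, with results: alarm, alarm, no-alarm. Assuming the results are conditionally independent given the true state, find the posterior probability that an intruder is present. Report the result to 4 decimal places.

With H the event that an intruder is present, the joint likelihood of the observed sequence is P(data|H) = 0.947·0.947·0.053 = 0.047531 and P(data|¬H) = 0.154·0.154·0.846 = 0.020064.
Bayes: P(H|data) = 0.067·0.047531 / (0.067·0.047531 + 0.933·0.020064) = 0.0031846/0.021904 = 0.1454.

Posterior P(H) ≈ 0.1454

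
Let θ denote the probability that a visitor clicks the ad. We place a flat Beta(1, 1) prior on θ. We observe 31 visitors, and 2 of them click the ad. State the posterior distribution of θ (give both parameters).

Posterior: Beta(3, 30)

The binomial likelihood is conjugate to the Beta prior: with 2 successes and 29 failures, the posterior is Beta(1+2, 1+29) = Beta(3, 30).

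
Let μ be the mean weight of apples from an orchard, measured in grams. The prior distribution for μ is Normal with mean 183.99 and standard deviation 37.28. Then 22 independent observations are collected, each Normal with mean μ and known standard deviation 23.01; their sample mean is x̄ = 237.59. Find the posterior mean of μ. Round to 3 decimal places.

With known σ, the Normal prior is conjugate. Weight on the data is w = (n/σ²)/(n/σ² + 1/τ₀²) = 0.0415518/(0.0415518+0.00071953) = 0.98298.
Posterior mean = w·x̄ + (1−w)·μ₀ = 0.98298·237.59 + 0.017022·183.99 = 236.678.

Posterior mean ≈ 236.678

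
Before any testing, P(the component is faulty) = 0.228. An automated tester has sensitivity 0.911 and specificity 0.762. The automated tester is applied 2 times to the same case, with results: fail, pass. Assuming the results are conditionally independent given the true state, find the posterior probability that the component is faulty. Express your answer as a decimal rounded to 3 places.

Let H be the event that the component is faulty; start with P(H) = 0.228. P('fail'|H) = 0.911, P('fail'|¬H) = 0.238.
Update on result 1 ('fail'): P(H) ← 0.911·0.2280 / (0.911·0.2280 + 0.238·0.7720) = 0.20771/0.39144 = 0.5306.
Update on result 2 ('pass'): P(H) ← 0.089·0.5306 / (0.089·0.5306 + 0.762·0.4694) = 0.047225/0.40489 = 0.1166.

Posterior P(H) ≈ 0.117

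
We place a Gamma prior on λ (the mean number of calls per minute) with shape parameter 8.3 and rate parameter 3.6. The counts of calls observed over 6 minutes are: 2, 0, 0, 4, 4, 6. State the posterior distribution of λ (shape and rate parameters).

Total count ∑xᵢ = 16 over n = 6 minutes.
Gamma is conjugate to the Poisson likelihood: posterior is Gamma(shape = 8.3+16 = 24.3, rate = 3.6+6 = 9.6).

Posterior: Gamma(shape=24.3, rate=9.6)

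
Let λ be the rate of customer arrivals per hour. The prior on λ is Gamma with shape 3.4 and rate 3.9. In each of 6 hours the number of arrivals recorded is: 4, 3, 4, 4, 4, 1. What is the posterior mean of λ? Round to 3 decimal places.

Posterior mean ≈ 2.364

Total count ∑xᵢ = 20 over n = 6 hours.
Gamma is conjugate to the Poisson likelihood: posterior is Gamma(shape = 3.4+20 = 23.4, rate = 3.9+6 = 9.9).
E[λ | data] = 23.4/9.9 = 2.364.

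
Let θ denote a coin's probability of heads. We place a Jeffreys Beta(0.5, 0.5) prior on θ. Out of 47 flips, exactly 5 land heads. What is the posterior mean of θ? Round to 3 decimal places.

Observing 5 successes and 42 failures updates Beta(0.5, 0.5) by adding the success and failure counts to the two shape parameters: α = 0.5+5 = 5.5, β = 0.5+42 = 42.5.
Posterior mean = α/(α+β) = 5.5/48 = 0.115.

Posterior mean ≈ 0.115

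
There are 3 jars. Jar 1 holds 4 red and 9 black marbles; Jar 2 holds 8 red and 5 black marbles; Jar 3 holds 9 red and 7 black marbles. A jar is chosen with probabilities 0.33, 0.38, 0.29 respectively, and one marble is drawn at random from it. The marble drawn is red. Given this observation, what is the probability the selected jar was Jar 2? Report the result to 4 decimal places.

Posterior probability ≈ 0.4691

P(red|Jar 1) = 0.3077; P(red|Jar 2) = 0.6154; P(red|Jar 3) = 0.5625.
Prior × likelihood for each source: 0.33·0.3077=0.1015, 0.38·0.6154=0.2338, 0.29·0.5625=0.1631. Summing gives P(red) = 0.49851.
P(Jar 2 | red) = 0.2338 / 0.49851 = 0.4691.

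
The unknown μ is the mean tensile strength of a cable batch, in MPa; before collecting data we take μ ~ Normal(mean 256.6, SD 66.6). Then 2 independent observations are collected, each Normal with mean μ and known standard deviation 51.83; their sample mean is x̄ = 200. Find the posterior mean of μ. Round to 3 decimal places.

Posterior mean ≈ 213.156

With known σ, the Normal prior is conjugate. Weight on the data is w = (n/σ²)/(n/σ² + 1/τ₀²) = 0.00074450/(0.00074450+0.00022545) = 0.76757.
Posterior mean = w·x̄ + (1−w)·μ₀ = 0.76757·200 + 0.23243·256.6 = 213.156.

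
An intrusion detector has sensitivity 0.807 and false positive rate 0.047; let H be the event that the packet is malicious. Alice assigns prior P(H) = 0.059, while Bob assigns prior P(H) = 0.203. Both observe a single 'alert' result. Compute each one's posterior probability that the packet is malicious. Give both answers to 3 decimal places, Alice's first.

P('+'|H) = 0.807, P('+'|¬H) = 0.047.
Alice: numerator 0.807·0.059 = 0.047613; evidence = 0.047613+0.047·0.941 = 0.091840; posterior = 0.518.
Bob: numerator 0.807·0.203 = 0.16382; evidence = 0.16382+0.047·0.797 = 0.20128; posterior = 0.814.

Alice: 0.518; Bob: 0.814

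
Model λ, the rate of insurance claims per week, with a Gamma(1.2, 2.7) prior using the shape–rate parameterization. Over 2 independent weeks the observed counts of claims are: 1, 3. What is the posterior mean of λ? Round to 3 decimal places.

Total count ∑xᵢ = 4 over n = 2 weeks.
Gamma is conjugate to the Poisson likelihood: posterior is Gamma(shape = 1.2+4 = 5.2, rate = 2.7+2 = 4.7).
Posterior mean = shape/rate = 5.2/4.7 = 1.106.

Posterior mean ≈ 1.106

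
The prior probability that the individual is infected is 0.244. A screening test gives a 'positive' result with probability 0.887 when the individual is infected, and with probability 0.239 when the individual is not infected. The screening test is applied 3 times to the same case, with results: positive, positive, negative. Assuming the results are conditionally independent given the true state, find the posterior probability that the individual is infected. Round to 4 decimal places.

Posterior P(H) ≈ 0.3976

Let H be the event that the individual is infected; start with P(H) = 0.244. P('positive'|H) = 0.887, P('positive'|¬H) = 0.239.
Update on result 1 ('positive'): P(H) ← 0.887·0.2440 / (0.887·0.2440 + 0.239·0.7560) = 0.21643/0.39711 = 0.5450.
Update on result 2 ('positive'): P(H) ← 0.887·0.5450 / (0.887·0.5450 + 0.239·0.4550) = 0.48342/0.59216 = 0.8164.
Update on result 3 ('negative'): P(H) ← 0.113·0.8164 / (0.113·0.8164 + 0.761·0.1836) = 0.092249/0.23200 = 0.3976.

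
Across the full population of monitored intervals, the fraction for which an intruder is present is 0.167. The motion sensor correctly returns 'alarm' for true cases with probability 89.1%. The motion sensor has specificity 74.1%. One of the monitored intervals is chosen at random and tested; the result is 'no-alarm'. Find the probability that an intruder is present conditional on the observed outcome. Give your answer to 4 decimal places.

Let H be the event that an intruder is present. P(H) = 0.167, so P(¬H) = 0.833. With E the 'no-alarm' result, P(E|H) = 0.109 and P(E|¬H) = 0.741.
P(E) = 0.109·0.167 + 0.741·0.833 = 0.018203 + 0.61725 = 0.63546.
By Bayes' theorem, P(H|E) = 0.018203 / 0.63546 = 0.0286.

P(H | E) ≈ 0.0286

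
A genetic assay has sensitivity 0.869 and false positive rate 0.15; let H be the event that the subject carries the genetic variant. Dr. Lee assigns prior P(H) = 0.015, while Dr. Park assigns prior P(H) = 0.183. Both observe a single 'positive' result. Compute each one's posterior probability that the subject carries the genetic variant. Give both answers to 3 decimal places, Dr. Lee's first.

The likelihood ratio for a 'positive' result is 0.869/0.15 = 5.7933.
Dr. Lee: prior odds 0.015/0.985 = 0.015228; posterior odds 0.088223; posterior probability 0.081.
Dr. Park: prior odds 0.183/0.817 = 0.22399; posterior odds 1.2976; posterior probability 0.565.

Dr. Lee: 0.081; Dr. Park: 0.565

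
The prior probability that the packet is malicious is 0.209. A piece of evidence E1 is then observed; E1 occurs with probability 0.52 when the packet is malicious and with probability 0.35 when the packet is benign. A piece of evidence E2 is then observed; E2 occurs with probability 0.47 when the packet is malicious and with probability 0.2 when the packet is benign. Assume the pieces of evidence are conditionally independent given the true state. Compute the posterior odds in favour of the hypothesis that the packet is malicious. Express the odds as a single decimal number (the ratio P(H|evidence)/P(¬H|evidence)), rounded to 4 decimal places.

Posterior odds ≈ 0.9225

Prior odds = 0.209/(1−0.209) = 0.26422. In log-odds, ln(0.26422) = -1.3310.
Add log likelihood ratios: ln(1.4857) + ln(2.3500) = 1.2503.
Posterior log-odds = -0.080653, so posterior odds = exp(-0.080653) = 0.92251.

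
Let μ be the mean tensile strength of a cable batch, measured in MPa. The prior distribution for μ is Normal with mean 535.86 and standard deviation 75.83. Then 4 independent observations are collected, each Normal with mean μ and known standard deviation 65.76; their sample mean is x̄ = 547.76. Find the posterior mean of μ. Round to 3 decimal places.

Posterior mean ≈ 545.877

Prior precision 1/τ₀² = 1/75.83² = 0.00017391; data precision n/σ² = 4/65.76² = 0.00092499.
Posterior precision = 0.00017391 + 0.00092499 = 0.00109890.
Posterior mean = (0.00017391·535.86 + 0.00092499·547.76) / 0.00109890 = 545.877.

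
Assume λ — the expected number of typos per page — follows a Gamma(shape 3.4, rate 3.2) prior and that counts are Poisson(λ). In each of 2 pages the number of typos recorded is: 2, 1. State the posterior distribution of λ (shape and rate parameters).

Posterior: Gamma(shape=6.4, rate=5.2)

The Poisson likelihood adds the total count to the shape and the number of exposure periods to the rate. Here ∑xᵢ = 3 and n = 2, so shape 3.4→6.4 and rate 3.2→5.2.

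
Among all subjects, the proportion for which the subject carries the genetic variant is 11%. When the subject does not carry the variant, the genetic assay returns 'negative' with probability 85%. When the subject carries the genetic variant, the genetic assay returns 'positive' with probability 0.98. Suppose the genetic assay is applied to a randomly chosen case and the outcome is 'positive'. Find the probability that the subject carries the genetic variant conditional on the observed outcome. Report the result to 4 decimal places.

P(H | E) ≈ 0.4467

Write H for 'the subject carries the genetic variant'. Prior odds H:¬H = 0.11/0.89 = 0.12360. For the 'positive' outcome, the likelihood ratio is 0.98/0.15 = 6.5333.
Posterior odds = 0.12360 × 6.5333 = 0.80749, so P(H|E) = 0.80749/(1+0.80749) = 0.4467.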